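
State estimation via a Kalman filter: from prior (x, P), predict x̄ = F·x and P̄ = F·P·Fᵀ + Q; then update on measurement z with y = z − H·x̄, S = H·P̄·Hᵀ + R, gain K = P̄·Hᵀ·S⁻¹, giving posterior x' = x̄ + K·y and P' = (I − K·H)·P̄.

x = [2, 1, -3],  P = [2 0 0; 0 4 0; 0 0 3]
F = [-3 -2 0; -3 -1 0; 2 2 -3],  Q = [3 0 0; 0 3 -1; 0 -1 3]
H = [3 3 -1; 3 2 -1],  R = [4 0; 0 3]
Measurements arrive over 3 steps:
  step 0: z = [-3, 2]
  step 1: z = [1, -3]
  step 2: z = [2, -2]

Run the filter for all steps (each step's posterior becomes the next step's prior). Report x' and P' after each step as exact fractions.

step 0: x' = [6780/3103, -8101/6206, 23151/6206], P' = [7355/3103 -5161/6206 29611/6206; -5161/6206 14409/6206 9276/3103; 29611/6206 9276/3103 136197/6206]
step 1: x' = [-4207342/35987257, 11250806/35987257, 55769731/35987257], P' = [192295856/35987257 9496644/35987257 584471544/35987257; 9496644/35987257 88229007/35987257 232424973/35987257; 584471544/35987257 232424973/35987257 2306983971/35987257]
step 2: x' = [-232739735387/243571571723, 208691313672/243571571723, -179072015939/243571571723], P' = [1475877333336/243571571723 169427981862/243571571723 4721392407294/243571571723; 169427981862/243571571723 648443976170/243571571723 2007712531912/243571571723; 4721392407294/243571571723 2007712531912/243571571723 18914882102930/243571571723]

step 0: x̄ = F·x = [-8, -7, 15]
step 0: P̄ = F·P·Fᵀ + Q = [37 26 -28; 26 25 -21; -28 -21 54]
step 0: y = z − H·x̄ = [57, 55]
step 0: S = H·P̄·Hᵀ + R = [1378 1200; 1200 1054]
step 0: K = P̄·Hᵀ·S⁻¹ = [-241/6206 1399/6206; 1149/3103 -1739/6206; 2073/6206 -1710/3103]
step 0: x' = x̄ + K·y = [6780/3103, -8101/6206, 23151/6206]
step 0: P' = (I − K·H)·P̄ = [7355/3103 -5161/6206 29611/6206; -5161/6206 14409/6206 9276/3103; 29611/6206 9276/3103 136197/6206]
step 1: x̄ = F·x = [-12239/3103, -32579/6206, -58535/6206]
step 1: P̄ = F·P·Fᵀ + Q = [73356/3103 114759/6206 283525/6206; 114759/6206 134451/6206 240159/6206; 283525/6206 240159/6206 741623/6206]
step 1: y = z − H·x̄ = [2049/107, 61439/6206]
step 1: S = H·P̄·Hᵀ + R = [38284/107 58213/214; 58213/214 1333775/6206]
step 1: K = P̄·Hᵀ·S⁻¹ = [5226489/35987257 3803104/35987257; 15187995/35987257 -9159009/35987257; 35926395/35987257 -29573131/35987257]
step 1: x' = x̄ + K·y = [-4207342/35987257, 11250806/35987257, 55769731/35987257]
step 1: P' = (I − K·H)·P̄ = [192295856/35987257 9496644/35987257 584471544/35987257; 9496644/35987257 88229007/35987257 232424973/35987257; 584471544/35987257 232424973/35987257 2306983971/35987257]
step 2: x̄ = F·x = [-9879586/35987257, 1371220/35987257, -153222265/35987257]
step 2: P̄ = F·P·Fᵀ + Q = [2305500231/35987257 1992590514/35987257 5053136130/35987257; 1992590514/35987257 1983833346/35987257 4515325256/35987257; 5053136130/35987257 4515325256/35987257 12266131910/35987257]
step 2: y = z − H·x̄ = [-55722653/35987257, -198300461/35987257]
step 2: S = H·P̄·Hᵀ + R = [29469944067/35987257 21912048715/35987257; 21912048715/35987257 16589897508/35987257]
step 2: K = P̄·Hᵀ·S⁻¹ = [53630884575/243571571723 15031852146/243571571723; 111475835546/243571571723 -67513544662/243571571723; 318108178672/243571571723 -245093272408/243571571723]
step 2: x' = x̄ + K·y = [-232739735387/243571571723, 208691313672/243571571723, -179072015939/243571571723]
step 2: P' = (I − K·H)·P̄ = [1475877333336/243571571723 169427981862/243571571723 4721392407294/243571571723; 169427981862/243571571723 648443976170/243571571723 2007712531912/243571571723; 4721392407294/243571571723 2007712531912/243571571723 18914882102930/243571571723]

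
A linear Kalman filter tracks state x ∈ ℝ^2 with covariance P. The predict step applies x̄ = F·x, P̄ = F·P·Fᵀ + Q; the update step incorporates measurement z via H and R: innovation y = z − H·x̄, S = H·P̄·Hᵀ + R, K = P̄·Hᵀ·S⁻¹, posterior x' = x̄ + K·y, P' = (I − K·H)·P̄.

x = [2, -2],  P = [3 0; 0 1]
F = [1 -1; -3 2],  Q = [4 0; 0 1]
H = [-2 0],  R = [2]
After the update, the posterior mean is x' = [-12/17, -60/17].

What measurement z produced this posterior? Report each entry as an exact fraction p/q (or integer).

z = [2]

x̄ = F·x = [4, -10]
P̄ = F·P·Fᵀ + Q = [8 -11; -11 32]
S = H·P̄·Hᵀ + R = [34]
K = P̄·Hᵀ·S⁻¹ = [-8/17; 11/17]
x' − x̄ = [-80/17, 110/17] = K·y
y = (KᵀK)⁻¹·Kᵀ·(x' − x̄) = [10]
z = y + H·x̄ = [10] + [-8] = [2]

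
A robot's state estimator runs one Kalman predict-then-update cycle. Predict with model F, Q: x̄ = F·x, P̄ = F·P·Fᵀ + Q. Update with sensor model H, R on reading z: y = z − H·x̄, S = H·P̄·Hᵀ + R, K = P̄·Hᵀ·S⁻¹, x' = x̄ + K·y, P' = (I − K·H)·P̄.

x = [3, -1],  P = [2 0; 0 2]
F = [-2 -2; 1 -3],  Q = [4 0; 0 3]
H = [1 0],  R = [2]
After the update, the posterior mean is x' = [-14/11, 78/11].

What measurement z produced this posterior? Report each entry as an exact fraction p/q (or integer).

x̄ = F·x = [-4, 6]
P̄ = F·P·Fᵀ + Q = [20 8; 8 23]
S = H·P̄·Hᵀ + R = [22]
K = P̄·Hᵀ·S⁻¹ = [10/11; 4/11]
x' − x̄ = [30/11, 12/11] = K·y
y = (KᵀK)⁻¹·Kᵀ·(x' − x̄) = [3]
z = y + H·x̄ = [3] + [-4] = [-1]

z = [-1]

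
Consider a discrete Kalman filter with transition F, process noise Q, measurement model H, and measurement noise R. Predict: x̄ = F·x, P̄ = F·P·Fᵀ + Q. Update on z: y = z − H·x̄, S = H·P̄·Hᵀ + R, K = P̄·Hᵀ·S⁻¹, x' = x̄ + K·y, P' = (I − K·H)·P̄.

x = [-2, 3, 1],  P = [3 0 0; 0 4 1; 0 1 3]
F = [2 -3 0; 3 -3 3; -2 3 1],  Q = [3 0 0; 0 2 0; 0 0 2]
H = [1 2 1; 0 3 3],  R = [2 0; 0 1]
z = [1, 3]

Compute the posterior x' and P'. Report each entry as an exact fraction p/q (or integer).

x' = [-3017/8348, 1423/16696, 1958/2087]
P' = [6999/4174 -5007/8348 1053/2087; -5007/8348 80659/50088 -10169/6261; 1053/2087 -10169/6261 10949/6261]

x̄ = F·x = [-13, -12, 14]
P̄ = F·P·Fᵀ + Q = [51 45 -51; 45 74 -39; -51 -39 59]
y = z − H·x̄ = [24, -3]
S = H·P̄·Hᵀ + R = [330 252; 252 496]
K = P̄·Hᵀ·S⁻¹ = [2049/4174 -2385/8348; 12481/25044 -693/16696; -3115/6261 780/2087]
x' = x̄ + K·y = [-3017/8348, 1423/16696, 1958/2087]
P' = (I − K·H)·P̄ = [6999/4174 -5007/8348 1053/2087; -5007/8348 80659/50088 -10169/6261; 1053/2087 -10169/6261 10949/6261]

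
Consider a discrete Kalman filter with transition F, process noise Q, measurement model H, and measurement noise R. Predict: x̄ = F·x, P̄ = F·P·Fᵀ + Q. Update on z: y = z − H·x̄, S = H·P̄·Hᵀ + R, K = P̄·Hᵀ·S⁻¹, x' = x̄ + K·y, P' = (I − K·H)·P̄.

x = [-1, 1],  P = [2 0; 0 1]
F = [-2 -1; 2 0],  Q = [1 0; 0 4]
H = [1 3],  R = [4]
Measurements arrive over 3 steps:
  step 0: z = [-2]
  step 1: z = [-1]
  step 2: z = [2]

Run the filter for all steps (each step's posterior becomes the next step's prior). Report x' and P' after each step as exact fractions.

step 0: x̄ = F·x = [1, -2]
step 0: P̄ = F·P·Fᵀ + Q = [10 -8; -8 12]
step 0: y = z − H·x̄ = [3]
step 0: S = H·P̄·Hᵀ + R = [74]
step 0: K = P̄·Hᵀ·S⁻¹ = [-7/37; 14/37]
step 0: x' = x̄ + K·y = [16/37, -32/37]
step 0: P' = (I − K·H)·P̄ = [272/37 -100/37; -100/37 52/37]
step 1: x̄ = F·x = [0, 32/37]
step 1: P̄ = F·P·Fᵀ + Q = [21 -24; -24 1236/37]
step 1: y = z − H·x̄ = [-133/37]
step 1: S = H·P̄·Hᵀ + R = [6721/37]
step 1: K = P̄·Hᵀ·S⁻¹ = [-1887/6721; 60/143]
step 1: x' = x̄ + K·y = [6783/6721, -92/143]
step 1: P' = (I − K·H)·P̄ = [44904/6721 -372/143; -372/143 204/143]
step 2: x̄ = F·x = [-9242/6721, 13566/6721]
step 2: P̄ = F·P·Fᵀ + Q = [125989/6721 -144648/6721; -144648/6721 206500/6721]
step 2: y = z − H·x̄ = [-18014/6721]
step 2: S = H·P̄·Hᵀ + R = [1143485/6721]
step 2: K = P̄·Hᵀ·S⁻¹ = [-61591/228697; 67836/163355]
step 2: x' = x̄ + K·y = [-149400/228697, 147906/163355]
step 2: P' = (I − K·H)·P̄ = [1464968/228697 -81492/32671; -81492/32671 226268/163355]

step 0: x' = [16/37, -32/37], P' = [272/37 -100/37; -100/37 52/37]
step 1: x' = [6783/6721, -92/143], P' = [44904/6721 -372/143; -372/143 204/143]
step 2: x' = [-149400/228697, 147906/163355], P' = [1464968/228697 -81492/32671; -81492/32671 226268/163355]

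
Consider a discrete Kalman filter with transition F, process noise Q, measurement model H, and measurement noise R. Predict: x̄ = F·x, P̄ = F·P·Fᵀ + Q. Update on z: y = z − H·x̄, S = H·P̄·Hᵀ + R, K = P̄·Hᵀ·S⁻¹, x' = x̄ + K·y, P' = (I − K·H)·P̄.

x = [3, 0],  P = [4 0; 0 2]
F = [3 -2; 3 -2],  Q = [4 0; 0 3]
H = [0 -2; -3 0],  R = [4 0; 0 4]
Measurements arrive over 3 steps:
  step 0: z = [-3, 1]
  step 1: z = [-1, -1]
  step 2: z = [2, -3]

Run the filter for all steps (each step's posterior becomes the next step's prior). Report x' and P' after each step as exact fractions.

step 0: x' = [-29/146, 805/584], P' = [92/219 11/219; 11/219 767/876]
step 1: x' = [18401/73114, 74339/292456], P' = [15208/36557 1463/36557; 1463/36557 124301/146228]
step 2: x' = [5493608/6091003, -4538989/6091003], P' = [2533848/6091003 243617/6091003; 243617/6091003 20709179/24364012]

step 0: x̄ = F·x = [9, 9]
step 0: P̄ = F·P·Fᵀ + Q = [48 44; 44 47]
step 0: y = z − H·x̄ = [15, 28]
step 0: S = H·P̄·Hᵀ + R = [192 264; 264 436]
step 0: K = P̄·Hᵀ·S⁻¹ = [-11/438 -23/73; -767/1752 -11/292]
step 0: x' = x̄ + K·y = [-29/146, 805/584]
step 0: P' = (I − K·H)·P̄ = [92/219 11/219; 11/219 767/876]
step 1: x̄ = F·x = [-979/292, -979/292]
step 1: P̄ = F·P·Fᵀ + Q = [2339/219 1463/219; 1463/219 2120/219]
step 1: y = z − H·x̄ = [-1125/146, -3229/292]
step 1: S = H·P̄·Hᵀ + R = [9356/219 2926/73; 2926/73 7309/73]
step 1: K = P̄·Hᵀ·S⁻¹ = [-1463/73114 -11406/36557; -124301/292456 -4389/146228]
step 1: x' = x̄ + K·y = [18401/73114, 74339/292456]
step 1: P' = (I − K·H)·P̄ = [15208/36557 1463/36557; 1463/36557 124301/146228]
step 2: x̄ = F·x = [36067/146228, 36067/146228]
step 2: P̄ = F·P·Fᵀ + Q = [389845/36557 243617/36557; 243617/36557 353288/36557]
step 2: y = z − H·x̄ = [182295/73114, -330483/146228]
step 2: S = H·P̄·Hᵀ + R = [1559380/36557 1461702/36557; 1461702/36557 3654833/36557]
step 2: K = P̄·Hᵀ·S⁻¹ = [-243617/12182006 -1900386/6091003; -20709179/48728024 -730851/24364012]
step 2: x' = x̄ + K·y = [5493608/6091003, -4538989/6091003]
step 2: P' = (I − K·H)·P̄ = [2533848/6091003 243617/6091003; 243617/6091003 20709179/24364012]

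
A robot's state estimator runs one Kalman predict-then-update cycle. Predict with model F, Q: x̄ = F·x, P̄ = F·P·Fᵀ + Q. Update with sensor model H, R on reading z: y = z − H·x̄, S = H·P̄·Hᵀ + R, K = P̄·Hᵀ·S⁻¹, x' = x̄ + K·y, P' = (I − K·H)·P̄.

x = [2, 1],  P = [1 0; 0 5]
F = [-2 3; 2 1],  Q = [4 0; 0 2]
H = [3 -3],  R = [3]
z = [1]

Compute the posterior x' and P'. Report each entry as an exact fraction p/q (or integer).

x̄ = F·x = [-1, 5]
P̄ = F·P·Fᵀ + Q = [53 11; 11 11]
y = z − H·x̄ = [19]
S = H·P̄·Hᵀ + R = [381]
K = P̄·Hᵀ·S⁻¹ = [42/127; 0]
x' = x̄ + K·y = [671/127, 5]
P' = (I − K·H)·P̄ = [1439/127 11; 11 11]

x' = [671/127, 5]
P' = [1439/127 11; 11 11]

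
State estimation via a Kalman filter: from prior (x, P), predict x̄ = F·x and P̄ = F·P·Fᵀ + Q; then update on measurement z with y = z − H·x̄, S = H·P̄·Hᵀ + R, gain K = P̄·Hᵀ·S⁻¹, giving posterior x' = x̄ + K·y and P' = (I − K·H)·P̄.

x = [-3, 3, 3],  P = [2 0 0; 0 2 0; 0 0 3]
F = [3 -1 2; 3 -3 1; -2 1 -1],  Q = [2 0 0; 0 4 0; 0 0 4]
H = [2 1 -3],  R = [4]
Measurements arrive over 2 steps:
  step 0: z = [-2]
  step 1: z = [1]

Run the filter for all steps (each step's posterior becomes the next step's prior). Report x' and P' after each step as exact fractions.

step 0: x' = [931/411, -2596/411, 58/411], P' = [1492/411 -784/411 628/411; -784/411 3895/411 665/411; 628/411 665/411 715/411]
step 1: x' = [-87572/56617, 547617/113234, 11117/56617], P' = [324551/56617 -388798/56617 73442/56617; -388798/56617 1198665/56617 121582/56617; 73442/56617 121582/56617 99464/56617]

step 0: x̄ = F·x = [-6, -15, 6]
step 0: P̄ = F·P·Fᵀ + Q = [34 30 -20; 30 43 -21; -20 -21 17]
step 0: y = z − H·x̄ = [43]
step 0: S = H·P̄·Hᵀ + R = [822]
step 0: K = P̄·Hᵀ·S⁻¹ = [79/411; 83/411; -56/411]
step 0: x' = x̄ + K·y = [931/411, -2596/411, 58/411]
step 0: P' = (I − K·H)·P̄ = [1492/411 -784/411 628/411; -784/411 3895/411 665/411; 628/411 665/411 715/411]
step 1: x̄ = F·x = [1835/137, 10639/411, -4516/411]
step 1: P̄ = F·P·Fᵀ + Q = [10195/137 12316/137 -6866/137; 12316/137 64732/411 -28888/411; -6866/137 -28888/411 16540/411]
step 1: y = z − H·x̄ = [-34786/411]
step 1: S = H·P̄·Hᵀ + R = [905872/411]
step 1: K = P̄·Hᵀ·S⁻¹ = [19989/113234; 56323/226468; -14963/113234]
step 1: x' = x̄ + K·y = [-87572/56617, 547617/113234, 11117/56617]
step 1: P' = (I − K·H)·P̄ = [324551/56617 -388798/56617 73442/56617; -388798/56617 1198665/56617 121582/56617; 73442/56617 121582/56617 99464/56617]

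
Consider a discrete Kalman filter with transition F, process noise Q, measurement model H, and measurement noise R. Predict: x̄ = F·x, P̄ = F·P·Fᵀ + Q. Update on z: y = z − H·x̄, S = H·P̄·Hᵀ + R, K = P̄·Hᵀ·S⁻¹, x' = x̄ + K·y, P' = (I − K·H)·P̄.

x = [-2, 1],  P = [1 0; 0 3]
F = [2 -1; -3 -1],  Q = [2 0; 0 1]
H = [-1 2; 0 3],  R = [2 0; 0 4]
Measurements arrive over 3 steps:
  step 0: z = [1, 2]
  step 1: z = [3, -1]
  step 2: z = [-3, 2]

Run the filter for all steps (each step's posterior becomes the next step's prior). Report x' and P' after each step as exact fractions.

step 0: x̄ = F·x = [-5, 5]
step 0: P̄ = F·P·Fᵀ + Q = [9 -3; -3 13]
step 0: y = z − H·x̄ = [-14, -13]
step 0: S = H·P̄·Hᵀ + R = [75 87; 87 121]
step 0: K = P̄·Hᵀ·S⁻¹ = [-172/251 105/251; 58/753 67/251]
step 0: x' = x̄ + K·y = [-212/251, 340/753]
step 0: P' = (I − K·H)·P̄ = [624/251 140/251; 140/251 268/753]
step 1: x̄ = F·x = [-1612/753, 1568/753]
step 1: P̄ = F·P·Fᵀ + Q = [7582/753 -10544/753; -10544/753 20389/753]
step 1: y = z − H·x̄ = [-2489/753, -1819/251]
step 1: S = H·P̄·Hᵀ + R = [132820/753 51322/251; 51322/251 62171/251]
step 1: K = P̄·Hᵀ·S⁻¹ = [-316783/708584 70665/354292; 25661/177146 18456/88573]
step 1: x' = x̄ + K·y = [-1494027/708584, 16555/177146]
step 1: P' = (I − K·H)·P̄ = [505223/354292 23555/88573; 23555/88573 24608/88573]
step 2: x̄ = F·x = [-1527137/354292, 4415861/708584]
step 2: P̄ = F·P·Fᵀ + Q = [612757/88573 -1419343/177146; -1419343/177146 5565051/354292]
step 2: y = z − H·x̄ = [-3502937/177146, -11830415/708584]
step 2: S = H·P̄·Hᵀ + R = [9193640/88573 10476591/88573; 10476591/88573 51502627/354292]
step 2: K = P̄·Hᵀ·S⁻¹ = [-87155407/194533186 19374840/97266593; 13968788/97266593 20164011/97266593]
step 2: x' = x̄ + K·y = [237963533/194533186, -6717624/97266593]
step 2: P' = (I − K·H)·P̄ = [138821647/97266593 25833120/97266593; 25833120/97266593 26885348/97266593]

step 0: x' = [-212/251, 340/753], P' = [624/251 140/251; 140/251 268/753]
step 1: x' = [-1494027/708584, 16555/177146], P' = [505223/354292 23555/88573; 23555/88573 24608/88573]
step 2: x' = [237963533/194533186, -6717624/97266593], P' = [138821647/97266593 25833120/97266593; 25833120/97266593 26885348/97266593]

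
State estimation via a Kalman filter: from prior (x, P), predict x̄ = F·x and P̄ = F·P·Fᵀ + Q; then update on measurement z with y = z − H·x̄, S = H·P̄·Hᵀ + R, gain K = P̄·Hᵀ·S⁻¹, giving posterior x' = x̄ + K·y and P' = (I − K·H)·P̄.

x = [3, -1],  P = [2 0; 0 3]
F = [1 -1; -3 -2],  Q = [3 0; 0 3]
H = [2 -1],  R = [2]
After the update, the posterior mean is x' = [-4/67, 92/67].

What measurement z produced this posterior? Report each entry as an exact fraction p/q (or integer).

z = [-2]

x̄ = F·x = [4, -7]
P̄ = F·P·Fᵀ + Q = [8 0; 0 33]
S = H·P̄·Hᵀ + R = [67]
K = P̄·Hᵀ·S⁻¹ = [16/67; -33/67]
x' − x̄ = [-272/67, 561/67] = K·y
y = (KᵀK)⁻¹·Kᵀ·(x' − x̄) = [-17]
z = y + H·x̄ = [-17] + [15] = [-2]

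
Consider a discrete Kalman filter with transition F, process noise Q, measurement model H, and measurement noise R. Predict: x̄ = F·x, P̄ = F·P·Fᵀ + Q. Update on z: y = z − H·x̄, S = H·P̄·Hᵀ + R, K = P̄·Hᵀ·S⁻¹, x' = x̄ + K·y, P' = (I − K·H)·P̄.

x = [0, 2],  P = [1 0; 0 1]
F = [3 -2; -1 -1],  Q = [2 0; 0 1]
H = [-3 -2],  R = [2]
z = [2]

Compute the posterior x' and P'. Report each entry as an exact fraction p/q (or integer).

x̄ = F·x = [-4, -2]
P̄ = F·P·Fᵀ + Q = [15 -1; -1 3]
y = z − H·x̄ = [-14]
S = H·P̄·Hᵀ + R = [137]
K = P̄·Hᵀ·S⁻¹ = [-43/137; -3/137]
x' = x̄ + K·y = [54/137, -232/137]
P' = (I − K·H)·P̄ = [206/137 -266/137; -266/137 402/137]

x' = [54/137, -232/137]
P' = [206/137 -266/137; -266/137 402/137]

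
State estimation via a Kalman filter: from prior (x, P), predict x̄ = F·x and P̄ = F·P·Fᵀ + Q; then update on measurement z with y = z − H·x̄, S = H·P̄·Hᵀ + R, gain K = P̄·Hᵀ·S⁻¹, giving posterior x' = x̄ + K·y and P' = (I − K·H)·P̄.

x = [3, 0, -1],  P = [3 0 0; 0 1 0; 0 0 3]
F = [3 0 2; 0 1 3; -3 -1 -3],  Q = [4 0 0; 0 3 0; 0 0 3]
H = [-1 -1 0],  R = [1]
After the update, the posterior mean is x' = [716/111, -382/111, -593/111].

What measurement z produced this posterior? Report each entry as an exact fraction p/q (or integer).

x̄ = F·x = [7, -3, -6]
P̄ = F·P·Fᵀ + Q = [43 18 -45; 18 31 -28; -45 -28 58]
S = H·P̄·Hᵀ + R = [111]
K = P̄·Hᵀ·S⁻¹ = [-61/111; -49/111; 73/111]
x' − x̄ = [-61/111, -49/111, 73/111] = K·y
y = (KᵀK)⁻¹·Kᵀ·(x' − x̄) = [1]
z = y + H·x̄ = [1] + [-4] = [-3]

z = [-3]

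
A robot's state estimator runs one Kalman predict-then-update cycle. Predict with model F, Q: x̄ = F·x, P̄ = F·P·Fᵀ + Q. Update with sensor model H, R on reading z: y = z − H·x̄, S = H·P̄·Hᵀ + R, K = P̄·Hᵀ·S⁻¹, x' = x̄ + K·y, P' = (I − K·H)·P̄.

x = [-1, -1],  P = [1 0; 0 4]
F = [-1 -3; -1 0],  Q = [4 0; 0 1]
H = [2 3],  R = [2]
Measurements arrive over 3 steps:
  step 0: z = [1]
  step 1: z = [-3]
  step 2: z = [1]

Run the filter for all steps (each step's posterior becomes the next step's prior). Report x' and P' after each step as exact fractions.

step 0: x̄ = F·x = [4, 1]
step 0: P̄ = F·P·Fᵀ + Q = [41 1; 1 2]
step 0: y = z − H·x̄ = [-10]
step 0: S = H·P̄·Hᵀ + R = [196]
step 0: K = P̄·Hᵀ·S⁻¹ = [85/196; 2/49]
step 0: x' = x̄ + K·y = [-33/98, 29/49]
step 0: P' = (I − K·H)·P̄ = [811/196 -121/49; -121/49 82/49]
step 1: x̄ = F·x = [-141/98, 33/98]
step 1: P̄ = F·P·Fᵀ + Q = [1643/196 -641/196; -641/196 1007/196]
step 1: y = z − H·x̄ = [-111/98]
step 1: S = H·P̄·Hᵀ + R = [8335/196]
step 1: K = P̄·Hᵀ·S⁻¹ = [1363/8335; 1739/8335]
step 1: x' = x̄ + K·y = [-13536/8335, 837/8335]
step 1: P' = (I − K·H)·P̄ = [60391/8335 -39352/8335; -39352/8335 27394/8335]
step 2: x̄ = F·x = [2205/1667, 13536/8335]
step 2: P̄ = F·P·Fᵀ + Q = [20833/1667 -11533/1667; -11533/1667 68726/8335]
step 2: y = z − H·x̄ = [-54323/8335]
step 2: S = H·P̄·Hᵀ + R = [359884/8335]
step 2: K = P̄·Hᵀ·S⁻¹ = [35335/359884; 22712/89971]
step 2: x' = x̄ + K·y = [245737/359884, -1912/89971]
step 2: P' = (I − K·H)·P̄ = [4347781/359884 -718741/89971; -718741/89971 494302/89971]

step 0: x' = [-33/98, 29/49], P' = [811/196 -121/49; -121/49 82/49]
step 1: x' = [-13536/8335, 837/8335], P' = [60391/8335 -39352/8335; -39352/8335 27394/8335]
step 2: x' = [245737/359884, -1912/89971], P' = [4347781/359884 -718741/89971; -718741/89971 494302/89971]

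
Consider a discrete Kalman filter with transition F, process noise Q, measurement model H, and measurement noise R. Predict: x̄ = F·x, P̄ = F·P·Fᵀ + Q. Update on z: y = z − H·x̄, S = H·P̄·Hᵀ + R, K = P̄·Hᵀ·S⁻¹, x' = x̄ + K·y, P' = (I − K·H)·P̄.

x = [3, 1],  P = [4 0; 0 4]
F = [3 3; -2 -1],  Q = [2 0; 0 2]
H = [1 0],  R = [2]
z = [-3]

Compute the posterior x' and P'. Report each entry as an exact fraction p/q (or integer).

x' = [-99/38, 2/19]
P' = [37/19 -18/19; -18/19 94/19]

x̄ = F·x = [12, -7]
P̄ = F·P·Fᵀ + Q = [74 -36; -36 22]
y = z − H·x̄ = [-15]
S = H·P̄·Hᵀ + R = [76]
K = P̄·Hᵀ·S⁻¹ = [37/38; -9/19]
x' = x̄ + K·y = [-99/38, 2/19]
P' = (I − K·H)·P̄ = [37/19 -18/19; -18/19 94/19]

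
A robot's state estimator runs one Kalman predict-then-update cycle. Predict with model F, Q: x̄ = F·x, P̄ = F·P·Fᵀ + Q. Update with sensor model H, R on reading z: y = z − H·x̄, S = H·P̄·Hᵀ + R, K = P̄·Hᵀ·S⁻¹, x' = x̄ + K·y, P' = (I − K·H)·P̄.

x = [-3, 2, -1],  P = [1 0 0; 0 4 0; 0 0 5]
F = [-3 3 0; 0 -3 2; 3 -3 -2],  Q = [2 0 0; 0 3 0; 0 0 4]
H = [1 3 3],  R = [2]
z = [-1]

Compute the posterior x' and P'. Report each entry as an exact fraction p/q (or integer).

x' = [5833/1003, 859/1003, -3169/1003]
P' = [8725/1003 936/1003 -3975/1003; 936/1003 23456/1003 -23642/1003; -3975/1003 -23642/1003 25107/1003]

x̄ = F·x = [15, -8, -13]
P̄ = F·P·Fᵀ + Q = [47 -36 -45; -36 59 16; -45 16 69]
y = z − H·x̄ = [47]
S = H·P̄·Hᵀ + R = [1003]
K = P̄·Hᵀ·S⁻¹ = [-196/1003; 189/1003; 210/1003]
x' = x̄ + K·y = [5833/1003, 859/1003, -3169/1003]
P' = (I − K·H)·P̄ = [8725/1003 936/1003 -3975/1003; 936/1003 23456/1003 -23642/1003; -3975/1003 -23642/1003 25107/1003]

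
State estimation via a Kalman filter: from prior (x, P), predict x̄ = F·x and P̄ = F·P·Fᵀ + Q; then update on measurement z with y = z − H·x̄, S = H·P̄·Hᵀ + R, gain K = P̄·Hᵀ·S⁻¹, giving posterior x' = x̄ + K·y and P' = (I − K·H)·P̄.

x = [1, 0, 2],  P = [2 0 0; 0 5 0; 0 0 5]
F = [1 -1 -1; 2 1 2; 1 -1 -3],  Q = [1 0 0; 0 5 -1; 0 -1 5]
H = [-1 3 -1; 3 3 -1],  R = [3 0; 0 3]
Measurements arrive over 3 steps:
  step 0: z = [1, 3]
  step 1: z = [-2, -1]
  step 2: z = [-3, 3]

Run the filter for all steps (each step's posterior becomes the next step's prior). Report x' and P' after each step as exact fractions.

step 0: x̄ = F·x = [-1, 6, -5]
step 0: P̄ = F·P·Fᵀ + Q = [13 -11 22; -11 38 -32; 22 -32 57]
step 0: y = z − H·x̄ = [-23, -17]
step 0: S = H·P̄·Hᵀ + R = [717 442; 442 381]
step 0: K = P̄·Hᵀ·S⁻¹ = [-18836/77813 18584/77813; 9871/77813 11627/77813; -28221/77813 14971/77813]
step 0: x' = x̄ + K·y = [39487/77813, 42186/77813, 5511/77813]
step 0: P' = (I − K·H)·P̄ = [28065/77813 1317/77813 32394/77813; 1317/77813 93296/77813 248958/77813; 32394/77813 248958/77813 799143/77813]
step 1: x̄ = F·x = [-8210/77813, 132182/77813, -19232/77813]
step 1: P̄ = F·P·Fᵀ + Q = [1428811/77813 -2383643/77813 3382412/77813; -2383643/77813 5051445/77813 -6285520/77813; 3382412/77813 -6285520/77813 8999463/77813]
step 1: y = z − H·x̄ = [-579614/77813, -468961/77813]
step 1: S = H·P̄·Hᵀ + R = [114904520/77813 66822473/77813; 66822473/77813 42068280/77813]
step 1: K = P̄·Hᵀ·S⁻¹ = [-1102557652/4736902867 1047930472/4736902867; 609052634/4736902867 641501182/4736902867; -1680982473/4736902867 676105655/4736902867]
step 1: x' = x̄ + K·y = [1397316082/4736902867, -356253768/4736902867, 7275823771/4736902867]
step 1: P' = (I − K·H)·P̄ = [1612866093/4736902867 24336411/4736902867 1767816096/4736902867; 24336411/4736902867 3239525227/4736902867 7867081368/4736902867; 1767816096/4736902867 7867081368/4736902867 26876375427/4736902867]
step 2: x̄ = F·x = [-5522253921/4736902867, 16990025938/4736902867, -20073901463/4736902867]
step 2: P̄ = F·P·Fᵀ + Q = [48615527336/4736902867 -77392124410/4736902867 109829905867/4736902867; -77392124410/4736902867 186589205526/4736902867 -212439956105/4736902867; 109829905867/4736902867 -212439956105/4736902867 306971203308/4736902867]
step 2: y = z − H·x̄ = [-90776941799/4736902867, -40266508913/4736902867]
step 2: S = H·P̄·Hᵀ + R = [4007752583803/4736902867 2431054649470/4736902867; 2431054649470/4736902867 1660626569715/4736902867]
step 2: K = P̄·Hᵀ·S⁻¹ = [-7253769462859/31470086582947 34508502803729/157350432914735; 4138673520551/31470086582947 20876117562947/157350432914735; -10803920616606/31470086582947 20826685936702/157350432914735]
step 2: x' = x̄ + K·y = [218266890823179/157350432914735, -9647878608478/157350432914735, 191365406920017/157350432914735]
step 2: P' = (I − K·H)·P̄ = [53083012588518/157350432914735 137062470144/157350432914735 56134716764799/157350432914735; 137062470144/157350432914735 106622117096012/157350432914735 257649186009627/157350432914735; 56134716764799/157350432914735 257649186009627/157350432914735 878871650513172/157350432914735]

step 0: x' = [39487/77813, 42186/77813, 5511/77813], P' = [28065/77813 1317/77813 32394/77813; 1317/77813 93296/77813 248958/77813; 32394/77813 248958/77813 799143/77813]
step 1: x' = [1397316082/4736902867, -356253768/4736902867, 7275823771/4736902867], P' = [1612866093/4736902867 24336411/4736902867 1767816096/4736902867; 24336411/4736902867 3239525227/4736902867 7867081368/4736902867; 1767816096/4736902867 7867081368/4736902867 26876375427/4736902867]
step 2: x' = [218266890823179/157350432914735, -9647878608478/157350432914735, 191365406920017/157350432914735], P' = [53083012588518/157350432914735 137062470144/157350432914735 56134716764799/157350432914735; 137062470144/157350432914735 106622117096012/157350432914735 257649186009627/157350432914735; 56134716764799/157350432914735 257649186009627/157350432914735 878871650513172/157350432914735]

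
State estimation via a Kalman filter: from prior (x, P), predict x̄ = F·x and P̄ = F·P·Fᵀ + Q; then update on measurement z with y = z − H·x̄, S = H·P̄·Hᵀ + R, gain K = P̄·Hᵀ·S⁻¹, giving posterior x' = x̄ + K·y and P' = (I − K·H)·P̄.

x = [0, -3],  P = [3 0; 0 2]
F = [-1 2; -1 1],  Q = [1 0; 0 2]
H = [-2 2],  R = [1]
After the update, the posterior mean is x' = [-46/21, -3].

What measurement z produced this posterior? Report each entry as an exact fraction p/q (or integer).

x̄ = F·x = [-6, -3]
P̄ = F·P·Fᵀ + Q = [12 7; 7 7]
S = H·P̄·Hᵀ + R = [21]
K = P̄·Hᵀ·S⁻¹ = [-10/21; 0]
x' − x̄ = [80/21, 0] = K·y
y = (KᵀK)⁻¹·Kᵀ·(x' − x̄) = [-8]
z = y + H·x̄ = [-8] + [6] = [-2]

z = [-2]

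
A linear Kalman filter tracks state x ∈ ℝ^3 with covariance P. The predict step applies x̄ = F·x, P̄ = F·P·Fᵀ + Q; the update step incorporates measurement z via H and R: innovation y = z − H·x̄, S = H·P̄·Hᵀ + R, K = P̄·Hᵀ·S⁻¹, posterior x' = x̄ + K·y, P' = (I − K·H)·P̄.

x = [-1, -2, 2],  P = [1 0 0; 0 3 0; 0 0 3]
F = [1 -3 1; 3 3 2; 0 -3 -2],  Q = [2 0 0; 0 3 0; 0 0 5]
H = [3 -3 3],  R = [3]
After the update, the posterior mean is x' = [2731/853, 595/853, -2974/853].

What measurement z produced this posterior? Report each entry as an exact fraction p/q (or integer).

x̄ = F·x = [7, -5, 2]
P̄ = F·P·Fᵀ + Q = [33 -18 21; -18 51 -39; 21 -39 44]
S = H·P̄·Hᵀ + R = [2559]
K = P̄·Hᵀ·S⁻¹ = [72/853; -108/853; 104/853]
x' − x̄ = [-3240/853, 4860/853, -4680/853] = K·y
y = (KᵀK)⁻¹·Kᵀ·(x' − x̄) = [-45]
z = y + H·x̄ = [-45] + [42] = [-3]

z = [-3]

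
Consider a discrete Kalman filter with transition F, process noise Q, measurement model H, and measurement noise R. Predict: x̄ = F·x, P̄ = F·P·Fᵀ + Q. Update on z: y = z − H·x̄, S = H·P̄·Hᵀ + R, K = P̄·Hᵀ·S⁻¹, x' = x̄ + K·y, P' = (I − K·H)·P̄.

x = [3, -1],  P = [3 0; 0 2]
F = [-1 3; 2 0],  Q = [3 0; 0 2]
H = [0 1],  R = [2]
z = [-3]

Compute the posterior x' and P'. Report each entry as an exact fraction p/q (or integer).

x̄ = F·x = [-6, 6]
P̄ = F·P·Fᵀ + Q = [24 -6; -6 14]
y = z − H·x̄ = [-9]
S = H·P̄·Hᵀ + R = [16]
K = P̄·Hᵀ·S⁻¹ = [-3/8; 7/8]
x' = x̄ + K·y = [-21/8, -15/8]
P' = (I − K·H)·P̄ = [87/4 -3/4; -3/4 7/4]

x' = [-21/8, -15/8]
P' = [87/4 -3/4; -3/4 7/4]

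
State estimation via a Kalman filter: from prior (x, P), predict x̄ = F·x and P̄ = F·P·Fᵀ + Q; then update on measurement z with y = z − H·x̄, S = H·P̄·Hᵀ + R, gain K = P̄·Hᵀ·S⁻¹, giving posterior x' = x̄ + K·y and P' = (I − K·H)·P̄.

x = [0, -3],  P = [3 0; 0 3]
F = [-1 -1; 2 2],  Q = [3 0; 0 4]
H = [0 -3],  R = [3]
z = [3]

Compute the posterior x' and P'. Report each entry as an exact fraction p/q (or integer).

x̄ = F·x = [3, -6]
P̄ = F·P·Fᵀ + Q = [9 -12; -12 28]
y = z − H·x̄ = [-15]
S = H·P̄·Hᵀ + R = [255]
K = P̄·Hᵀ·S⁻¹ = [12/85; -28/85]
x' = x̄ + K·y = [15/17, -18/17]
P' = (I − K·H)·P̄ = [333/85 -12/85; -12/85 28/85]

x' = [15/17, -18/17]
P' = [333/85 -12/85; -12/85 28/85]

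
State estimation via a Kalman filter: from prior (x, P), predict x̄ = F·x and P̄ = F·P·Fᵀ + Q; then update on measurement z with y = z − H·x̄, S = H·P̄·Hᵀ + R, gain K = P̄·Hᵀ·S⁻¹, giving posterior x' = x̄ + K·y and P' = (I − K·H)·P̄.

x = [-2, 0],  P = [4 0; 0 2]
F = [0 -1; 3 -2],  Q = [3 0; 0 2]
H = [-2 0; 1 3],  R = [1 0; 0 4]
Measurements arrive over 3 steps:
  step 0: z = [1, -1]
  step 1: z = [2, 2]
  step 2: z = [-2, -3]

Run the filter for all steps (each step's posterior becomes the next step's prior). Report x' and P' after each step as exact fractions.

step 0: x̄ = F·x = [0, -6]
step 0: P̄ = F·P·Fᵀ + Q = [5 4; 4 46]
step 0: y = z − H·x̄ = [1, 17]
step 0: S = H·P̄·Hᵀ + R = [21 -34; -34 447]
step 0: K = P̄·Hᵀ·S⁻¹ = [-3892/8231 17/8231; 1252/8231 2710/8231]
step 0: x' = x̄ + K·y = [-3603/8231, -2064/8231]
step 0: P' = (I − K·H)·P̄ = [1946/8231 -626/8231; -626/8231 3822/8231]
step 1: x̄ = F·x = [2064/8231, -6681/8231]
step 1: P̄ = F·P·Fᵀ + Q = [28515/8231 9522/8231; 9522/8231 56776/8231]
step 1: y = z − H·x̄ = [20590/8231, 34441/8231]
step 1: S = H·P̄·Hᵀ + R = [122291/8231 -114162/8231; -114162/8231 629555/8231]
step 1: K = P̄·Hᵀ·S⁻¹ = [-3570288/7770131 57081/7770131; 1037880/7770131 2407962/7770131]
step 1: x' = x̄ + K·y = [-6743865/7770131, 6365001/7770131]
step 1: P' = (I − K·H)·P̄ = [1785144/7770131 -518940/7770131; -518940/7770131 3383596/7770131]
step 2: x̄ = F·x = [-6365001/7770131, -32961597/7770131]
step 2: P̄ = F·P·Fᵀ + Q = [26693989/7770131 8324012/7770131; 8324012/7770131 51368222/7770131]
step 2: y = z − H·x̄ = [-28270264/7770131, 81939399/7770131]
step 2: S = H·P̄·Hᵀ + R = [114546087/7770131 -103332050/7770131; -103332050/7770131 570032583/7770131]
step 2: K = P̄·Hᵀ·S⁻¹ = [-3229563404/7029159391 51666025/7029159391; 938745068/7029159391 2173103006/7029159391]
step 2: x' = x̄ + K·y = [6537018040/7029159391, -10317475435/7029159391]
step 2: P' = (I − K·H)·P̄ = [1614781702/7029159391 -469372534/7029159391; -469372534/7029159391 3053928186/7029159391]

step 0: x' = [-3603/8231, -2064/8231], P' = [1946/8231 -626/8231; -626/8231 3822/8231]
step 1: x' = [-6743865/7770131, 6365001/7770131], P' = [1785144/7770131 -518940/7770131; -518940/7770131 3383596/7770131]
step 2: x' = [6537018040/7029159391, -10317475435/7029159391], P' = [1614781702/7029159391 -469372534/7029159391; -469372534/7029159391 3053928186/7029159391]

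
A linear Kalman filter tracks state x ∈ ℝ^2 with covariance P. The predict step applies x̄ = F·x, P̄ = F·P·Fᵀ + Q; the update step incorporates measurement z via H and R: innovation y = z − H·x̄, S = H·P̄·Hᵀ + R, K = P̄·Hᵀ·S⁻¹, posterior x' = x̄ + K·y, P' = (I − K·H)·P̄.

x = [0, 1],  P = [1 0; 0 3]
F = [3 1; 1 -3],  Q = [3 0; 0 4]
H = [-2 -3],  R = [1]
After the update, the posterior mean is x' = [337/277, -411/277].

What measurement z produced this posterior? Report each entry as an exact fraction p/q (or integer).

x̄ = F·x = [1, -3]
P̄ = F·P·Fᵀ + Q = [15 -6; -6 32]
S = H·P̄·Hᵀ + R = [277]
K = P̄·Hᵀ·S⁻¹ = [-12/277; -84/277]
x' − x̄ = [60/277, 420/277] = K·y
y = (KᵀK)⁻¹·Kᵀ·(x' − x̄) = [-5]
z = y + H·x̄ = [-5] + [7] = [2]

z = [2]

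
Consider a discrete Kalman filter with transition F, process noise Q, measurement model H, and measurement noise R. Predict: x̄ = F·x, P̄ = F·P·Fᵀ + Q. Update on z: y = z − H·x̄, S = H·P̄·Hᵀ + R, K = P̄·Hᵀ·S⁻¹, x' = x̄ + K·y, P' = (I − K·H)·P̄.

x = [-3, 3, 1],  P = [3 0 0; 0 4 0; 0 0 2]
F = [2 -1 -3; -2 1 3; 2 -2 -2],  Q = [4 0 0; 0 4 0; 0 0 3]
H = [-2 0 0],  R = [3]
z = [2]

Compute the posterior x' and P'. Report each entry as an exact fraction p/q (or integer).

x̄ = F·x = [-12, 12, -14]
P̄ = F·P·Fᵀ + Q = [38 -34 32; -34 38 -32; 32 -32 39]
y = z − H·x̄ = [-22]
S = H·P̄·Hᵀ + R = [155]
K = P̄·Hᵀ·S⁻¹ = [-76/155; 68/155; -64/155]
x' = x̄ + K·y = [-188/155, 364/155, -762/155]
P' = (I − K·H)·P̄ = [114/155 -102/155 96/155; -102/155 1266/155 -608/155; 96/155 -608/155 1949/155]

x' = [-188/155, 364/155, -762/155]
P' = [114/155 -102/155 96/155; -102/155 1266/155 -608/155; 96/155 -608/155 1949/155]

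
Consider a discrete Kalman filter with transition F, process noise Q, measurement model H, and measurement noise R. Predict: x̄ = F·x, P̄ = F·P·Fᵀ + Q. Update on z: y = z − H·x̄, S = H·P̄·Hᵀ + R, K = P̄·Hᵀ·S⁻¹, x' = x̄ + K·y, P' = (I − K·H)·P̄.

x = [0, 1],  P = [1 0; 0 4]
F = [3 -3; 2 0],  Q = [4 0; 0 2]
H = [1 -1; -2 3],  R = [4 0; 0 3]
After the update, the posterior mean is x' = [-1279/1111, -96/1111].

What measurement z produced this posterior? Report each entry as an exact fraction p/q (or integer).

z = [-1, 2]

x̄ = F·x = [-3, 0]
P̄ = F·P·Fᵀ + Q = [49 6; 6 6]
S = H·P̄·Hᵀ + R = [47 -86; -86 181]
K = P̄·Hᵀ·S⁻¹ = [903/1111 -62/1111; 516/1111 282/1111]
x' − x̄ = [2054/1111, -96/1111] = K·y
y = (KᵀK)⁻¹·Kᵀ·(x' − x̄) = [2, -4]
z = y + H·x̄ = [2, -4] + [-3, 6] = [-1, 2]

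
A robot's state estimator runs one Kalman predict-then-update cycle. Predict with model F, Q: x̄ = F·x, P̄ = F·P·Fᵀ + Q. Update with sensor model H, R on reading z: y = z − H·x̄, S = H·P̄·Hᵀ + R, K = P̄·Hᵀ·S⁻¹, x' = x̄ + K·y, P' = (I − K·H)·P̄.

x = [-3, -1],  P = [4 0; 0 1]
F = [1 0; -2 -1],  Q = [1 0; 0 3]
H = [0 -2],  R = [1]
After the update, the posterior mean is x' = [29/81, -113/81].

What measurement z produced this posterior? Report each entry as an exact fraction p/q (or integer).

x̄ = F·x = [-3, 7]
P̄ = F·P·Fᵀ + Q = [5 -8; -8 20]
S = H·P̄·Hᵀ + R = [81]
K = P̄·Hᵀ·S⁻¹ = [16/81; -40/81]
x' − x̄ = [272/81, -680/81] = K·y
y = (KᵀK)⁻¹·Kᵀ·(x' − x̄) = [17]
z = y + H·x̄ = [17] + [-14] = [3]

z = [3]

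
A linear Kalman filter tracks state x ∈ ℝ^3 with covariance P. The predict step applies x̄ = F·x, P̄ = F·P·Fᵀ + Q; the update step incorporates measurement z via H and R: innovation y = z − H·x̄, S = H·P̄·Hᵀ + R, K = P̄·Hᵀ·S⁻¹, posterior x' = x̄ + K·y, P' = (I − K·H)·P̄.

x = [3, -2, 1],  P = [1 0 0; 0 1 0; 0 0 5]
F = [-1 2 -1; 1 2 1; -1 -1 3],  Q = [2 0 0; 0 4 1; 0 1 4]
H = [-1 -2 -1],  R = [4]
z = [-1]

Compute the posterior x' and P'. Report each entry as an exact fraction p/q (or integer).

x̄ = F·x = [-8, 0, 2]
P̄ = F·P·Fᵀ + Q = [12 -2 -16; -2 14 13; -16 13 51]
y = z − H·x̄ = [-7]
S = H·P̄·Hᵀ + R = [135]
K = P̄·Hᵀ·S⁻¹ = [8/135; -13/45; -61/135]
x' = x̄ + K·y = [-1136/135, 91/45, 697/135]
P' = (I − K·H)·P̄ = [1556/135 14/45 -1672/135; 14/45 41/15 -208/45; -1672/135 -208/45 3164/135]

x' = [-1136/135, 91/45, 697/135]
P' = [1556/135 14/45 -1672/135; 14/45 41/15 -208/45; -1672/135 -208/45 3164/135]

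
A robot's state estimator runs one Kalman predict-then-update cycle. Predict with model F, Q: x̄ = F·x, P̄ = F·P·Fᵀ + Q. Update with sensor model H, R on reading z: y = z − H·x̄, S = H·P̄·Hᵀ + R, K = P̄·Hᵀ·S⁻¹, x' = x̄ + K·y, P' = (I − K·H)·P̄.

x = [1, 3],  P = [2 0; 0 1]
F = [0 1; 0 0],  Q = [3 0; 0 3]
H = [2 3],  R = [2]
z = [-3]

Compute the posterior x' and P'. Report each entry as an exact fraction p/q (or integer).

x' = [7/5, -9/5]
P' = [116/45 -8/5; -8/5 6/5]

x̄ = F·x = [3, 0]
P̄ = F·P·Fᵀ + Q = [4 0; 0 3]
y = z − H·x̄ = [-9]
S = H·P̄·Hᵀ + R = [45]
K = P̄·Hᵀ·S⁻¹ = [8/45; 1/5]
x' = x̄ + K·y = [7/5, -9/5]
P' = (I − K·H)·P̄ = [116/45 -8/5; -8/5 6/5]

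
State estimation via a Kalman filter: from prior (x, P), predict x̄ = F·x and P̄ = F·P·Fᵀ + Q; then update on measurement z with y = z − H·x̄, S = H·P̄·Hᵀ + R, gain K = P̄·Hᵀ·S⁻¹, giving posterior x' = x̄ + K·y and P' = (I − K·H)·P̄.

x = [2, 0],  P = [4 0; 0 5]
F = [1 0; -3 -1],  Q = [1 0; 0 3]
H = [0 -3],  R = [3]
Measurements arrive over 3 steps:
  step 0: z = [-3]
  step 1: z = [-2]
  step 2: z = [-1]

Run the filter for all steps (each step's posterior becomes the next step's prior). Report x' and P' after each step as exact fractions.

step 0: x̄ = F·x = [2, -6]
step 0: P̄ = F·P·Fᵀ + Q = [5 -12; -12 44]
step 0: y = z − H·x̄ = [-21]
step 0: S = H·P̄·Hᵀ + R = [399]
step 0: K = P̄·Hᵀ·S⁻¹ = [12/133; -44/133]
step 0: x' = x̄ + K·y = [2/19, 18/19]
step 0: P' = (I − K·H)·P̄ = [233/133 -12/133; -12/133 44/133]
step 1: x̄ = F·x = [2/19, -24/19]
step 1: P̄ = F·P·Fᵀ + Q = [366/133 -687/133; -687/133 2468/133]
step 1: y = z − H·x̄ = [-110/19]
step 1: S = H·P̄·Hᵀ + R = [22611/133]
step 1: K = P̄·Hᵀ·S⁻¹ = [687/7537; -2468/7537]
step 1: x' = x̄ + K·y = [-3184/7537, 4768/7537]
step 1: P' = (I − K·H)·P̄ = [10095/7537 -687/7537; -687/7537 2468/7537]
step 2: x̄ = F·x = [-3184/7537, 4784/7537]
step 2: P̄ = F·P·Fᵀ + Q = [17632/7537 -29598/7537; -29598/7537 111812/7537]
step 2: y = z − H·x̄ = [6815/7537]
step 2: S = H·P̄·Hᵀ + R = [1028919/7537]
step 2: K = P̄·Hᵀ·S⁻¹ = [29598/342973; -111812/342973]
step 2: x' = x̄ + K·y = [-118126/342973, 116596/342973]
step 2: P' = (I − K·H)·P̄ = [453652/342973 -29598/342973; -29598/342973 111812/342973]

step 0: x' = [2/19, 18/19], P' = [233/133 -12/133; -12/133 44/133]
step 1: x' = [-3184/7537, 4768/7537], P' = [10095/7537 -687/7537; -687/7537 2468/7537]
step 2: x' = [-118126/342973, 116596/342973], P' = [453652/342973 -29598/342973; -29598/342973 111812/342973]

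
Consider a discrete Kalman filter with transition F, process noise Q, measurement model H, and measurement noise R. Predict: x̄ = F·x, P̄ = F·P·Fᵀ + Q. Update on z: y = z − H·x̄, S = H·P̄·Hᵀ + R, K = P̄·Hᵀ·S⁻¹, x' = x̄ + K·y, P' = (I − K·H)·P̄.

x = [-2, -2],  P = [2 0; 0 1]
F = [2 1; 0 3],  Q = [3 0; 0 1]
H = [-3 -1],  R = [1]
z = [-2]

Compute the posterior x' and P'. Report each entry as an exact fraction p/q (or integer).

x' = [192/137, -328/137]
P' = [123/137 -330/137; -330/137 1009/137]

x̄ = F·x = [-6, -6]
P̄ = F·P·Fᵀ + Q = [12 3; 3 10]
y = z − H·x̄ = [-26]
S = H·P̄·Hᵀ + R = [137]
K = P̄·Hᵀ·S⁻¹ = [-39/137; -19/137]
x' = x̄ + K·y = [192/137, -328/137]
P' = (I − K·H)·P̄ = [123/137 -330/137; -330/137 1009/137]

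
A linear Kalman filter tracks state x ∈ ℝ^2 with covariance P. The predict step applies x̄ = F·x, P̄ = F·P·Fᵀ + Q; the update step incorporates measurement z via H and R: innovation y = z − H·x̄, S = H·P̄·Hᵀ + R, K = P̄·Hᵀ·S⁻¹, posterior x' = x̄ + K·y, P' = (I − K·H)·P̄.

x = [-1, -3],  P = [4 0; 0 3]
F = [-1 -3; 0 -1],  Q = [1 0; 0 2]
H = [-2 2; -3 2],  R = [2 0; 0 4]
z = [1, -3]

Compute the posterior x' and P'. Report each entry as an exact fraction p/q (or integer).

x̄ = F·x = [10, 3]
P̄ = F·P·Fᵀ + Q = [32 9; 9 5]
y = z − H·x̄ = [15, 21]
S = H·P̄·Hᵀ + R = [78 122; 122 204]
K = P̄·Hᵀ·S⁻¹ = [33/257 -118/257; 221/514 -175/514]
x' = x̄ + K·y = [587/257, 591/257]
P' = (I − K·H)·P̄ = [538/257 571/257; 571/257 1363/514]

x' = [587/257, 591/257]
P' = [538/257 571/257; 571/257 1363/514]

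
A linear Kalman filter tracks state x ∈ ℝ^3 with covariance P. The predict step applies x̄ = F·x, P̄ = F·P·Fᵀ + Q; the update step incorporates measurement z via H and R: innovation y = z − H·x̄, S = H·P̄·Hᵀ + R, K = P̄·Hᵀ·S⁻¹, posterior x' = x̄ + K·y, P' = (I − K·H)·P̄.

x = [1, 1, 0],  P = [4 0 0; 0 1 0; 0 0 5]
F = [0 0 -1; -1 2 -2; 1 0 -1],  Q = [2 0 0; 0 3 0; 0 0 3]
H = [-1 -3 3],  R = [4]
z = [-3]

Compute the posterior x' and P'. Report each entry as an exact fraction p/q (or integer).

x̄ = F·x = [0, 1, 1]
P̄ = F·P·Fᵀ + Q = [7 10 5; 10 31 6; 5 6 12]
y = z − H·x̄ = [-3]
S = H·P̄·Hᵀ + R = [320]
K = P̄·Hᵀ·S⁻¹ = [-11/160; -17/64; 13/320]
x' = x̄ + K·y = [33/160, 115/64, 281/320]
P' = (I − K·H)·P̄ = [439/80 133/32 943/160; 133/32 539/64 605/64; 943/160 605/64 3671/320]

x' = [33/160, 115/64, 281/320]
P' = [439/80 133/32 943/160; 133/32 539/64 605/64; 943/160 605/64 3671/320]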